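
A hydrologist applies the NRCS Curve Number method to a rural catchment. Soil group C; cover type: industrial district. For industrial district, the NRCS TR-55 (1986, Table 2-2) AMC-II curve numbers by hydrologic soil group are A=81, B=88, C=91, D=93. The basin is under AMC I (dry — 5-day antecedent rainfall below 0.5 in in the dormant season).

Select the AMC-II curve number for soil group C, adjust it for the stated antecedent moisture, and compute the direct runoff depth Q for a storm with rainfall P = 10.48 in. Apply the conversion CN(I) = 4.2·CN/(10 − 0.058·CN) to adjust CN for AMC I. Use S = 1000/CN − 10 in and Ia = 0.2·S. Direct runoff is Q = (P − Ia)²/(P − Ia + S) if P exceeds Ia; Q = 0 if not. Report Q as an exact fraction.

NRCS table: industrial district, soil group C → CN(II) = 91
CN(I) from CN(II)=91: (4.2·91)/(10 − 0.058·91) = 63700/787 ≈ 80.940
Retention S: 1000/CN − 10 with CN=80.940 → S = 1500/637 ≈ 2.355 in
Ia = 0.2·(1500/637) = 300/637 in ≈ 0.471 in
Excess rainfall: 10.480 − 0.471 = 10.009 in; P > Ia so Q > 0
Q: (159394/15925)² ÷ (196894/15925) = 12703223618/1567768475 in (≈ 8.103 in)

Q = 12703223618/1567768475 in ≈ 8.103 in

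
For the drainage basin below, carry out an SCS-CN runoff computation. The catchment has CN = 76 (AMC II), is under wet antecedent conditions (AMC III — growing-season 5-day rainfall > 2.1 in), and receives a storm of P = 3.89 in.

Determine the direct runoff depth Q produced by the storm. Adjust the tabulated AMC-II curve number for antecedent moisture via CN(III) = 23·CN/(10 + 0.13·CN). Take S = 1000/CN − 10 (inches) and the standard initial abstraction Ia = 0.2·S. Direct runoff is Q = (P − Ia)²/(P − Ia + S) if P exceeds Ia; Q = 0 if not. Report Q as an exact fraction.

Adjust CN=76 to AMC III: 23·76/(10 + 0.13·76) → 1748 ÷ (497/25) = 43700/497 ≈ 87.928
Retention S: 1000/CN − 10 with CN=87.928 → S = 600/437 ≈ 1.373 in
Initial abstraction Ia = S/5 = (600/437)/5 = 120/437 ≈ 0.275 in
Since P=3.890 > Ia=0.275: effective rainfall P−Ia = 157993/43700 in
Q = (157993/43700)²/((157993/43700) + 600/437) = (24961788049/1909690000)/(217993/43700) = 24961788049/9526294100 in ≈ 2.620 in

Q = 24961788049/9526294100 in ≈ 2.620 in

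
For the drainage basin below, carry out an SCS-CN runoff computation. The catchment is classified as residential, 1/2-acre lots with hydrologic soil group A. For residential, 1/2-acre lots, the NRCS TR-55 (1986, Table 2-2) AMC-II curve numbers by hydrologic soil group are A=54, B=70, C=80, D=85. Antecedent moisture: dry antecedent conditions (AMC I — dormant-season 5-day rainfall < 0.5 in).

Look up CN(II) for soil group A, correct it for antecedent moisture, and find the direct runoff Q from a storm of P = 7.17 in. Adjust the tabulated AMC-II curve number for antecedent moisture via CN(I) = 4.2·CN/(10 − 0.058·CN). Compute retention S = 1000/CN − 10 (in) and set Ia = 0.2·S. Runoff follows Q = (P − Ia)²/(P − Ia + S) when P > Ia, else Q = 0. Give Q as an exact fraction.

NRCS table: residential, 1/2-acre lots, soil group A → CN(II) = 54
CN(I) from CN(II)=54: (4.2·54)/(10 − 0.058·54) = 56700/1717 ≈ 33.023
S = 1000/(56700/1717) − 10 = 11500/567 in ≈ 20.282 in
Ia = 0.2S: 0.2·20.282 = 4.056 in (exactly 2300/567)
P − Ia = 7.170 − 4.056 = 176539/56700 ≈ 3.114 in (> 0, runoff occurs)
Runoff Q = (P−Ia)²/(P−Ia+S) = (3.114)²/(3.114+20.282) = 31166018521/75214761300 ≈ 0.414 in

Q = 31166018521/75214761300 in ≈ 0.414 in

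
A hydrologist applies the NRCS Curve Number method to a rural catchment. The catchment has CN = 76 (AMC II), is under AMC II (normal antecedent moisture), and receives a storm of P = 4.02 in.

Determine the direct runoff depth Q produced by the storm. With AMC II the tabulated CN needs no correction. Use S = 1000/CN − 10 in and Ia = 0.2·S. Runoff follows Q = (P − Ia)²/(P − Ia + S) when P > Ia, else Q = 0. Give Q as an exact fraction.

CN(II) = 76; AMC II needs no correction.
Max retention: S = 1000/76 − 10 = 60/19 in (≈ 3.158 in)
Ia = 0.2S: 0.2·3.158 = 0.632 in (exactly 12/19)
Since P=4.020 > Ia=0.632: effective rainfall P−Ia = 3219/950 in
Q = (3219/950)²/((3219/950) + 60/19) = (10361961/902500)/(6219/950) = 1151329/656450 in ≈ 1.754 in

Q = 1151329/656450 in ≈ 1.754 in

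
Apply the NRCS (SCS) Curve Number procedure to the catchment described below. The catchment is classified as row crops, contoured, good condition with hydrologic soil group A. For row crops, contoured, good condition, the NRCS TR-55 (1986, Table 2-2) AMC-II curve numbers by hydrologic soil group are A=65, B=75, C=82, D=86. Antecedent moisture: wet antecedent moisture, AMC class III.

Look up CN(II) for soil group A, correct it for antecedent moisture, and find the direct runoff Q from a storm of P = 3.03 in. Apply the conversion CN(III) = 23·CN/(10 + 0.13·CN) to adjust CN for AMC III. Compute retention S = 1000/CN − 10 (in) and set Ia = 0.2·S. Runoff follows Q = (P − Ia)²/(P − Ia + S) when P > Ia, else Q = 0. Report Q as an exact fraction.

Q = 5867100409/4383250300 in ≈ 1.339 in

NRCS table: row crops, contoured, good condition, soil group A → CN(II) = 65
Wet (AMC III): CN(III) = 23·65/(10 + 0.13·65) = 1495/(369/20) = 29900/369 ≈ 81.030
S = 1000/(29900/369) − 10 = 700/299 in ≈ 2.341 in
Ia = 0.2·(700/299) = 140/299 in ≈ 0.468 in
Excess rainfall: 3.030 − 0.468 = 2.562 in; P > Ia so Q > 0
Runoff Q = (P−Ia)²/(P−Ia+S) = (2.562)²/(2.562+2.341) = 5867100409/4383250300 ≈ 1.339 in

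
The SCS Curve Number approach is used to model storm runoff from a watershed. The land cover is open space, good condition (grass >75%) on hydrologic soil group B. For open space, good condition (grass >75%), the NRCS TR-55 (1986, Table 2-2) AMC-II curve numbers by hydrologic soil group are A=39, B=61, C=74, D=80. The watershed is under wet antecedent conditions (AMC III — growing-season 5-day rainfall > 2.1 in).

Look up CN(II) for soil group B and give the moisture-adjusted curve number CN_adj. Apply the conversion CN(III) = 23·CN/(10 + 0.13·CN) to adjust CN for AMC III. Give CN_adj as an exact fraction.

NRCS table: open space, good condition (grass >75%), soil group B → CN(II) = 61
CN(III) from CN(II)=61: (23·61)/(10 + 0.13·61) = 140300/1793 ≈ 78.249

CN_adj = 140300/1793 ≈ 78.249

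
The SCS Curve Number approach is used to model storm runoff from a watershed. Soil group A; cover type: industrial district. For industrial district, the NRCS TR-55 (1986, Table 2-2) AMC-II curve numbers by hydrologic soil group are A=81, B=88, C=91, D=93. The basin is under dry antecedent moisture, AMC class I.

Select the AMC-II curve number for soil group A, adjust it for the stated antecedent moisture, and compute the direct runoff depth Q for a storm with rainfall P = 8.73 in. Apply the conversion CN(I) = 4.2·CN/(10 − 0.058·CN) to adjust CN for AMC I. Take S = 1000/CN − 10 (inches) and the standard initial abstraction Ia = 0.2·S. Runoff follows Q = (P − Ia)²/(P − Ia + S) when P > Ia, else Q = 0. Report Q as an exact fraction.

Q = 1676955070729/381869907300 in ≈ 4.391 in

NRCS table: industrial district, soil group A → CN(II) = 81
Adjust CN=81 to AMC I: 4.2·81/(10 − 0.058·81) → (1701/5) ÷ (2651/500) = 170100/2651 ≈ 64.164
S = 1000/(170100/2651) − 10 = 9500/1701 in ≈ 5.585 in
Ia = 0.2S: 0.2·5.585 = 1.117 in (exactly 1900/1701)
P − Ia = 8.730 − 1.117 = 1294973/170100 ≈ 7.613 in (> 0, runoff occurs)
Runoff Q = (P−Ia)²/(P−Ia+S) = (7.613)²/(7.613+5.585) = 1676955070729/381869907300 ≈ 4.391 in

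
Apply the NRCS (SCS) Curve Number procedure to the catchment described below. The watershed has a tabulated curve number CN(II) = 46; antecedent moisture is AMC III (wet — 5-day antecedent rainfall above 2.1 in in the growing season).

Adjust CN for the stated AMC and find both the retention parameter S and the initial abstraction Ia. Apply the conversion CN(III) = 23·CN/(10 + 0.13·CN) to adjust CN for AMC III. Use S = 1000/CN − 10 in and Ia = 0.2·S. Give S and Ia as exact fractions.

Wet (AMC III): CN(III) = 23·46/(10 + 0.13·46) = 1058/(799/50) = 52900/799 ≈ 66.208
Retention S: 1000/CN − 10 with CN=66.208 → S = 2700/529 ≈ 5.104 in
Ia = 0.2·(2700/529) = 540/529 in ≈ 1.021 in

S = 2700/529 in ≈ 5.104 in; Ia = 540/529 in ≈ 1.021 in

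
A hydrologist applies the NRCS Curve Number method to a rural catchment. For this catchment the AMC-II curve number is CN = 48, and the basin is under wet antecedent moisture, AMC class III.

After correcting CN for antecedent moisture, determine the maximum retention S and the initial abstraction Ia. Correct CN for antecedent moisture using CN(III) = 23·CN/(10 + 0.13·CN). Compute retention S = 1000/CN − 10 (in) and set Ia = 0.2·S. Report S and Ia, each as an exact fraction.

S = 325/69 in ≈ 4.710 in; Ia = 65/69 in ≈ 0.942 in

Wet (AMC III): CN(III) = 23·48/(10 + 0.13·48) = 1104/(406/25) = 13800/203 ≈ 67.980
Max retention: S = 1000/(13800/203) − 10 = 325/69 in (≈ 4.710 in)
Ia = 0.2·(325/69) = 65/69 in ≈ 0.942 in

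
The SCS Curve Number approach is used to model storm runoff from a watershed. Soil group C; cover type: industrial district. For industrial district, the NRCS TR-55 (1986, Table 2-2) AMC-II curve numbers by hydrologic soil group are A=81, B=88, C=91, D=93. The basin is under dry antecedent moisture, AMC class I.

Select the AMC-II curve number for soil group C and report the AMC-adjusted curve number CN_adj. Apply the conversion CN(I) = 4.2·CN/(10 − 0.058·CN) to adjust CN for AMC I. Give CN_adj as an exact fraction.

NRCS table: industrial district, soil group C → CN(II) = 91
Adjust CN=91 to AMC I: 4.2·91/(10 − 0.058·91) → (1911/5) ÷ (2361/500) = 63700/787 ≈ 80.940

CN_adj = 63700/787 ≈ 80.940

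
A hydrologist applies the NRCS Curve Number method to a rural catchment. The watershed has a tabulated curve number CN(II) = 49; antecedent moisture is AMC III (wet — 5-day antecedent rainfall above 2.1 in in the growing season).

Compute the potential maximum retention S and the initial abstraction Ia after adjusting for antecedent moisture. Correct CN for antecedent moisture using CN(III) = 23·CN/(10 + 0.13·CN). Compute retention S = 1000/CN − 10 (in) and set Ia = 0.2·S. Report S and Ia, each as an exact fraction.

Adjust CN=49 to AMC III: 23·49/(10 + 0.13·49) → 1127 ÷ (1637/100) = 112700/1637 ≈ 68.845
Retention S: 1000/CN − 10 with CN=68.845 → S = 5100/1127 ≈ 4.525 in
Ia = 0.2·(5100/1127) = 1020/1127 in ≈ 0.905 in

S = 5100/1127 in ≈ 4.525 in; Ia = 1020/1127 in ≈ 0.905 in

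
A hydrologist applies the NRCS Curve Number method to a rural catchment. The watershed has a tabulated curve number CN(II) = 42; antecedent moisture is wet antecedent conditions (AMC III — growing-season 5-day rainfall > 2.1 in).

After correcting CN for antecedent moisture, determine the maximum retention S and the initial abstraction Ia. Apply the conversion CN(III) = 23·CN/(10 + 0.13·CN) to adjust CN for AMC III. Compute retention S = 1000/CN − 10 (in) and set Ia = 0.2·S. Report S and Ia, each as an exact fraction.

S = 2900/483 in ≈ 6.004 in; Ia = 580/483 in ≈ 1.201 in

CN(III) from CN(II)=42: (23·42)/(10 + 0.13·42) = 48300/773 ≈ 62.484
Retention S: 1000/CN − 10 with CN=62.484 → S = 2900/483 ≈ 6.004 in
Initial abstraction Ia = S/5 = (2900/483)/5 = 580/483 ≈ 1.201 in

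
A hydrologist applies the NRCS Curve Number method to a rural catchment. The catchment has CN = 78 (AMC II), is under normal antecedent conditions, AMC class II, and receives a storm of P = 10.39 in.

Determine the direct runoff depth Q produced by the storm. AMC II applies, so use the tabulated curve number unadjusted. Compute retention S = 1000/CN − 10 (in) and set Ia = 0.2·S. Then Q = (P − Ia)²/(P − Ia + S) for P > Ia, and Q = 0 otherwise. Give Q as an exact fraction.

Q = 1468499041/192351900 in ≈ 7.634 in

CN(II) = 78; AMC II needs no correction.
S = 1000/78 − 10 = 110/39 in ≈ 2.821 in
Ia = 0.2·(110/39) = 22/39 in ≈ 0.564 in
Excess rainfall: 10.390 − 0.564 = 9.826 in; P > Ia so Q > 0
Runoff Q = (P−Ia)²/(P−Ia+S) = (9.826)²/(9.826+2.821) = 1468499041/192351900 ≈ 7.634 in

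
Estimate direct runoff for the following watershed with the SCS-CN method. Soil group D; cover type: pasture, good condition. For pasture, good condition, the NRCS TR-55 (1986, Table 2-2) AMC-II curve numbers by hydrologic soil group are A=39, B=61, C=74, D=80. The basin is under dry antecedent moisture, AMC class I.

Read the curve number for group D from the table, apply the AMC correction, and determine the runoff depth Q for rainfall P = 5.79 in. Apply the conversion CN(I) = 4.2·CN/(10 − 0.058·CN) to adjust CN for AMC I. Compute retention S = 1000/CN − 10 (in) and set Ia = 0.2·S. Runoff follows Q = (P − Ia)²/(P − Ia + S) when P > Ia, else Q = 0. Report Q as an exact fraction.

NRCS table: pasture, good condition, soil group D → CN(II) = 80
CN(I) from CN(II)=80: (4.2·80)/(10 − 0.058·80) = 4200/67 ≈ 62.687
Retention S: 1000/CN − 10 with CN=62.687 → S = 125/21 ≈ 5.952 in
Ia = 0.2·(125/21) = 25/21 in ≈ 1.190 in
P − Ia = 5.790 − 1.190 = 9659/2100 ≈ 4.600 in (> 0, runoff occurs)
Q = (9659/2100)²/((9659/2100) + 125/21) = (93296281/4410000)/(22159/2100) = 93296281/46533900 in ≈ 2.005 in

Q = 93296281/46533900 in ≈ 2.005 in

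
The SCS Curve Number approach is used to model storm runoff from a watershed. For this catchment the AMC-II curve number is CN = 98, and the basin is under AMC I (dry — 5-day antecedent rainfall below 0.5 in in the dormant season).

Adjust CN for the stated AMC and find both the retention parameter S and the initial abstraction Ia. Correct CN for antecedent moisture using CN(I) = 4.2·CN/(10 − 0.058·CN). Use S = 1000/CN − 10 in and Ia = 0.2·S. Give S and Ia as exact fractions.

S = 500/1029 in ≈ 0.486 in; Ia = 100/1029 in ≈ 0.097 in

Adjust CN=98 to AMC I: 4.2·98/(10 − 0.058·98) → (2058/5) ÷ (1079/250) = 102900/1079 ≈ 95.366
Max retention: S = 1000/(102900/1079) − 10 = 500/1029 in (≈ 0.486 in)
Ia = 0.2S: 0.2·0.486 = 0.097 in (exactly 100/1029)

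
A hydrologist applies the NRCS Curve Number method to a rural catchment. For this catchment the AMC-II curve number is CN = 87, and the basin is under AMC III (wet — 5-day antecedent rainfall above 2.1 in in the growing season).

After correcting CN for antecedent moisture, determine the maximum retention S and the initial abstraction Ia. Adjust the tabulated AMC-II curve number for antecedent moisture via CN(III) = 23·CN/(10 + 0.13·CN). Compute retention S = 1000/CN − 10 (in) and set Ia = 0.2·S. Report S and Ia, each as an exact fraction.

CN(III) from CN(II)=87: (23·87)/(10 + 0.13·87) = 200100/2131 ≈ 93.900
Retention S: 1000/CN − 10 with CN=93.900 → S = 1300/2001 ≈ 0.650 in
Ia = 0.2·(1300/2001) = 260/2001 in ≈ 0.130 in

S = 1300/2001 in ≈ 0.650 in; Ia = 260/2001 in ≈ 0.130 in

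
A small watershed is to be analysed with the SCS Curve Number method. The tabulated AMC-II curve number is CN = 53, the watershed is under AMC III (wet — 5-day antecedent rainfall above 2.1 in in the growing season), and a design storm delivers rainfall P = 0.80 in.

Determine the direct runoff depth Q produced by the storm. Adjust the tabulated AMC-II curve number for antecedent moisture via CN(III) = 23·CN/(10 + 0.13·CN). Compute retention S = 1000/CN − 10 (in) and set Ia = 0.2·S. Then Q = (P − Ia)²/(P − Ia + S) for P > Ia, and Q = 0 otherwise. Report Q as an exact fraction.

Wet (AMC III): CN(III) = 23·53/(10 + 0.13·53) = 1219/(1689/100) = 121900/1689 ≈ 72.173
Max retention: S = 1000/(121900/1689) − 10 = 4700/1219 in (≈ 3.856 in)
Initial abstraction Ia = S/5 = (4700/1219)/5 = 940/1219 ≈ 0.771 in
Since P=0.800 > Ia=0.771: effective rainfall P−Ia = 176/6095 in
Q: (176/6095)² ÷ (23676/6095) = 7744/36076305 in (≈ 0.000 in)

Q = 7744/36076305 in ≈ 0.000 in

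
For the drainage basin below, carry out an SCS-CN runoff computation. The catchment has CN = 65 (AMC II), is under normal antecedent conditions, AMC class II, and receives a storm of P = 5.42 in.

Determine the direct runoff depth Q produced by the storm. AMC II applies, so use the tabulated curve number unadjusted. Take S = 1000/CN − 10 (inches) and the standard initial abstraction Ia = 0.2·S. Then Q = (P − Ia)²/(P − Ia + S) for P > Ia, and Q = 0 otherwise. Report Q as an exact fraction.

Q = 7969329/4109950 in ≈ 1.939 in

CN(II) = 65; AMC II needs no correction.
S = 1000/65 − 10 = 70/13 in ≈ 5.385 in
Ia = 0.2·(70/13) = 14/13 in ≈ 1.077 in
P − Ia = 5.420 − 1.077 = 2823/650 ≈ 4.343 in (> 0, runoff occurs)
Runoff Q = (P−Ia)²/(P−Ia+S) = (4.343)²/(4.343+5.385) = 7969329/4109950 ≈ 1.939 in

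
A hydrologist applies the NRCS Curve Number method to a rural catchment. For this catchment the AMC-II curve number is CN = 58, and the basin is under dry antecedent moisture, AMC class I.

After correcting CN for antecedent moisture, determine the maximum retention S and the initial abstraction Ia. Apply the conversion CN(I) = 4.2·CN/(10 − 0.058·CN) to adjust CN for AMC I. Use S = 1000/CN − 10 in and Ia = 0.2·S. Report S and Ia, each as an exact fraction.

Adjust CN=58 to AMC I: 4.2·58/(10 − 0.058·58) → (1218/5) ÷ (1659/250) = 2900/79 ≈ 36.709
Max retention: S = 1000/(2900/79) − 10 = 500/29 in (≈ 17.241 in)
Ia = 0.2·(500/29) = 100/29 in ≈ 3.448 in

S = 500/29 in ≈ 17.241 in; Ia = 100/29 in ≈ 3.448 in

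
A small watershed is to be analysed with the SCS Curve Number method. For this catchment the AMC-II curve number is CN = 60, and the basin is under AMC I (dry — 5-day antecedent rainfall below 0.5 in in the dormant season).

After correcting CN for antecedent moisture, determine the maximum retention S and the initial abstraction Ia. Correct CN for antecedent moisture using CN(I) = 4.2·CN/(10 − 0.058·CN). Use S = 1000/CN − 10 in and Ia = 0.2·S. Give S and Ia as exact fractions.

Adjust CN=60 to AMC I: 4.2·60/(10 − 0.058·60) → 252 ÷ (163/25) = 6300/163 ≈ 38.650
Max retention: S = 1000/(6300/163) − 10 = 1000/63 in (≈ 15.873 in)
Ia = 0.2·(1000/63) = 200/63 in ≈ 3.175 in

S = 1000/63 in ≈ 15.873 in; Ia = 200/63 in ≈ 3.175 in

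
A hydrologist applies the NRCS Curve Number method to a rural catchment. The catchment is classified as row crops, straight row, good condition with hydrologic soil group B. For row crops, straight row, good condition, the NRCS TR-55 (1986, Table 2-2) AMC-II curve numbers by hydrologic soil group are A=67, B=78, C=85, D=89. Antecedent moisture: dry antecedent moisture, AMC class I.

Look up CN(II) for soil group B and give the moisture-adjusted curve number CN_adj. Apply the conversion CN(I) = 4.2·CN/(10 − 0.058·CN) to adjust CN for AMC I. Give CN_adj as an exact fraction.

NRCS table: row crops, straight row, good condition, soil group B → CN(II) = 78
Adjust CN=78 to AMC I: 4.2·78/(10 − 0.058·78) → (1638/5) ÷ (1369/250) = 81900/1369 ≈ 59.825

CN_adj = 81900/1369 ≈ 59.825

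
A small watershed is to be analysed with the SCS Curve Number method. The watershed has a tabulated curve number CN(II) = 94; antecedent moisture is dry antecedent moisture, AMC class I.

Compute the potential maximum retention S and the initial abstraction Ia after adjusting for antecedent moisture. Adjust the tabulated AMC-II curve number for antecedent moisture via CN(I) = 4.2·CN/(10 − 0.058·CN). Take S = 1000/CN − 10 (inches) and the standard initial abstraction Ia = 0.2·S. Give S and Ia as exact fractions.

S = 500/329 in ≈ 1.520 in; Ia = 100/329 in ≈ 0.304 in

Dry (AMC I): CN(I) = 4.2·94/(10 − 0.058·94) = (1974/5)/(1137/250) = 32900/379 ≈ 86.807
Max retention: S = 1000/(32900/379) − 10 = 500/329 in (≈ 1.520 in)
Ia = 0.2·(500/329) = 100/329 in ≈ 0.304 in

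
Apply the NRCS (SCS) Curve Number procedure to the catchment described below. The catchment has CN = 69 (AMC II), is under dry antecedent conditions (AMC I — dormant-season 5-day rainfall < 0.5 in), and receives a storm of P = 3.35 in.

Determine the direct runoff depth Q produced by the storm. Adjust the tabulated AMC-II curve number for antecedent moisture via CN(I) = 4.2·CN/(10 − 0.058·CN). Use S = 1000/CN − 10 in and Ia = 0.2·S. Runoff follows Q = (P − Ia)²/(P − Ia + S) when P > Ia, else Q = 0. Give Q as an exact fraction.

Dry (AMC I): CN(I) = 4.2·69/(10 − 0.058·69) = (1449/5)/(2999/500) = 144900/2999 ≈ 48.316
S = 1000/(144900/2999) − 10 = 15500/1449 in ≈ 10.697 in
Ia = 0.2·(15500/1449) = 3100/1449 in ≈ 2.139 in
Excess rainfall: 3.350 − 2.139 = 1.211 in; P > Ia so Q > 0
Q = (35083/28980)²/((35083/28980) + 15500/1449) = (1230816889/839840400)/(345083/28980) = 1230816889/10000505340 in ≈ 0.123 in

Q = 1230816889/10000505340 in ≈ 0.123 in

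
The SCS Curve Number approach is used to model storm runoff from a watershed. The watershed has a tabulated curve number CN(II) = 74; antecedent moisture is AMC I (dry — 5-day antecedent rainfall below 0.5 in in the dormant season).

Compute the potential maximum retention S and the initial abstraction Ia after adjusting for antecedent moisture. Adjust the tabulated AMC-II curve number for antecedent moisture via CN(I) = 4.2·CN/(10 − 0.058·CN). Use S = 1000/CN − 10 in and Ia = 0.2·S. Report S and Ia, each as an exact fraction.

S = 6500/777 in ≈ 8.366 in; Ia = 1300/777 in ≈ 1.673 in

Dry (AMC I): CN(I) = 4.2·74/(10 − 0.058·74) = (1554/5)/(1427/250) = 77700/1427 ≈ 54.450
Max retention: S = 1000/(77700/1427) − 10 = 6500/777 in (≈ 8.366 in)
Ia = 0.2S: 0.2·8.366 = 1.673 in (exactly 1300/777)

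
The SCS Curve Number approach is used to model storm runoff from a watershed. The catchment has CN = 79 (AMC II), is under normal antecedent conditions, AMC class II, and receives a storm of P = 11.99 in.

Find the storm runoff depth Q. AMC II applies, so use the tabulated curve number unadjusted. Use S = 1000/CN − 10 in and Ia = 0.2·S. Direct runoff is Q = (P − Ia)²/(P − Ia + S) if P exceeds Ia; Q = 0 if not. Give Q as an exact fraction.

Q = 8194051441/881015900 in ≈ 9.301 in

Average conditions: CN = 79 (no AMC adjustment).
Max retention: S = 1000/79 − 10 = 210/79 in (≈ 2.658 in)
Initial abstraction Ia = S/5 = (210/79)/5 = 42/79 ≈ 0.532 in
Since P=11.990 > Ia=0.532: effective rainfall P−Ia = 90521/7900 in
Q: (90521/7900)² ÷ (111521/7900) = 8194051441/881015900 in (≈ 9.301 in)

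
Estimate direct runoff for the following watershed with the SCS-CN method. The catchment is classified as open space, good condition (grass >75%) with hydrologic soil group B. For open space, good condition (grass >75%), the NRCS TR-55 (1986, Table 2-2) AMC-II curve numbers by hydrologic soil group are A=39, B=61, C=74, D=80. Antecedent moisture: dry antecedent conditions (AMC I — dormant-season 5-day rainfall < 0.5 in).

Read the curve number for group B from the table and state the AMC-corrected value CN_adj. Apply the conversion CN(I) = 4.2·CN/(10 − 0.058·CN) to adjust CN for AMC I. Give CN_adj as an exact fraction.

CN_adj = 42700/1077 ≈ 39.647

NRCS table: open space, good condition (grass >75%), soil group B → CN(II) = 61
Dry (AMC I): CN(I) = 4.2·61/(10 − 0.058·61) = (1281/5)/(3231/500) = 42700/1077 ≈ 39.647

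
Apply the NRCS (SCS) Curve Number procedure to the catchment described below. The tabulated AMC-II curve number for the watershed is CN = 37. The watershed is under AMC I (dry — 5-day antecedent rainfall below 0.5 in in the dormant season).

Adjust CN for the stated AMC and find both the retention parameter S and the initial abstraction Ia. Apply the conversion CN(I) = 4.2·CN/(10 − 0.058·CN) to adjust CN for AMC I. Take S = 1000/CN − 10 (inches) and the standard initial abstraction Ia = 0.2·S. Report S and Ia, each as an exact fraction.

Adjust CN=37 to AMC I: 4.2·37/(10 − 0.058·37) → (777/5) ÷ (3927/500) = 3700/187 ≈ 19.786
Max retention: S = 1000/(3700/187) − 10 = 1500/37 in (≈ 40.541 in)
Initial abstraction Ia = S/5 = (1500/37)/5 = 300/37 ≈ 8.108 in

S = 1500/37 in ≈ 40.541 in; Ia = 300/37 in ≈ 8.108 in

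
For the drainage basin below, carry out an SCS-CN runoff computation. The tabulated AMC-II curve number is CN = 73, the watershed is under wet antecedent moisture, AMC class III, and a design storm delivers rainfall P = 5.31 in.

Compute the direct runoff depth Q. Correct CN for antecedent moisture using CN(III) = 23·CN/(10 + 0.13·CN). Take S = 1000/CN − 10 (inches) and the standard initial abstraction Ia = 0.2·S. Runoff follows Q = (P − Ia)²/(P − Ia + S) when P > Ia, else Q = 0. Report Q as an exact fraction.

Wet (AMC III): CN(III) = 23·73/(10 + 0.13·73) = 1679/(1949/100) = 167900/1949 ≈ 86.147
Retention S: 1000/CN − 10 with CN=86.147 → S = 2700/1679 ≈ 1.608 in
Ia = 0.2S: 0.2·1.608 = 0.322 in (exactly 540/1679)
P − Ia = 5.310 − 0.322 = 837549/167900 ≈ 4.988 in (> 0, runoff occurs)
Q: (837549/167900)² ÷ (1107549/167900) = 77943147489/20661941900 in (≈ 3.772 in)

Q = 77943147489/20661941900 in ≈ 3.772 in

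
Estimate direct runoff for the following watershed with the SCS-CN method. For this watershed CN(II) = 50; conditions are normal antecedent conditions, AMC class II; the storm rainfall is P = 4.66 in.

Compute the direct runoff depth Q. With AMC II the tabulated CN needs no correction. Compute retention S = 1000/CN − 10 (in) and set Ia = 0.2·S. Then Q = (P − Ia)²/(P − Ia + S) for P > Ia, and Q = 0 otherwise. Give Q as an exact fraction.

Average conditions: CN = 50 (no AMC adjustment).
Retention S: 1000/CN − 10 with CN=50.000 → S = 10 ≈ 10.000 in
Initial abstraction Ia = S/5 = 10/5 = 2 ≈ 2.000 in
P − Ia = 4.660 − 2.000 = 133/50 ≈ 2.660 in (> 0, runoff occurs)
Q: (133/50)² ÷ (633/50) = 17689/31650 in (≈ 0.559 in)

Q = 17689/31650 in ≈ 0.559 in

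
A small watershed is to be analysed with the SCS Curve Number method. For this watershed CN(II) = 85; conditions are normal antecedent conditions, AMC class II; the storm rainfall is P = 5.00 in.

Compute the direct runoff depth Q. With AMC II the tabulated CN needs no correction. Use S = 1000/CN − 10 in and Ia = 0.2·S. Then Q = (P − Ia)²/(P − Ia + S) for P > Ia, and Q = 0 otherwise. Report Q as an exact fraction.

AMC II — tabulated CN = 85 applies directly.
S = 1000/85 − 10 = 30/17 in ≈ 1.765 in
Initial abstraction Ia = S/5 = (30/17)/5 = 6/17 ≈ 0.353 in
P − Ia = 5.000 − 0.353 = 79/17 ≈ 4.647 in (> 0, runoff occurs)
Q: (79/17)² ÷ (109/17) = 6241/1853 in (≈ 3.368 in)

Q = 6241/1853 in ≈ 3.368 in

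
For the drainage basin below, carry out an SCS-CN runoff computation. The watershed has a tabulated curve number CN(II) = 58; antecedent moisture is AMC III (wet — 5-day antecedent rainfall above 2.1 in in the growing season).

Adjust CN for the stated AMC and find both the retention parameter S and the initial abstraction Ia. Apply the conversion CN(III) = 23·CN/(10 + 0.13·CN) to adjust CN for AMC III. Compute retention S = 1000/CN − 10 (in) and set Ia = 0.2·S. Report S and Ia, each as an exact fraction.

CN(III) from CN(II)=58: (23·58)/(10 + 0.13·58) = 66700/877 ≈ 76.055
S = 1000/(66700/877) − 10 = 2100/667 in ≈ 3.148 in
Ia = 0.2·(2100/667) = 420/667 in ≈ 0.630 in

S = 2100/667 in ≈ 3.148 in; Ia = 420/667 in ≈ 0.630 in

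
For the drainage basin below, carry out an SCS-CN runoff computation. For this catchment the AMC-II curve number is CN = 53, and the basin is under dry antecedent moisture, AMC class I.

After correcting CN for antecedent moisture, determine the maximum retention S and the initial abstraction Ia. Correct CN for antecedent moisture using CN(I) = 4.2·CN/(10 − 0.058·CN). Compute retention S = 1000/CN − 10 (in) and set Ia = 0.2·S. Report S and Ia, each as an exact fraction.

Dry (AMC I): CN(I) = 4.2·53/(10 − 0.058·53) = (1113/5)/(3463/500) = 111300/3463 ≈ 32.140
Max retention: S = 1000/(111300/3463) − 10 = 23500/1113 in (≈ 21.114 in)
Ia = 0.2S: 0.2·21.114 = 4.223 in (exactly 4700/1113)

S = 23500/1113 in ≈ 21.114 in; Ia = 4700/1113 in ≈ 4.223 in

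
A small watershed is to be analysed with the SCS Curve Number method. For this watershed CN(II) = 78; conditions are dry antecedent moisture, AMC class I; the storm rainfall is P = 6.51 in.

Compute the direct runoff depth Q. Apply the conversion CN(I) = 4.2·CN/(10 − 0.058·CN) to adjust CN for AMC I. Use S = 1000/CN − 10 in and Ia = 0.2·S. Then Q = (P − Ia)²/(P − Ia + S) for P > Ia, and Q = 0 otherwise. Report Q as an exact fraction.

Dry (AMC I): CN(I) = 4.2·78/(10 − 0.058·78) = (1638/5)/(1369/250) = 81900/1369 ≈ 59.825
Max retention: S = 1000/(81900/1369) − 10 = 5500/819 in (≈ 6.716 in)
Initial abstraction Ia = S/5 = (5500/819)/5 = 1100/819 ≈ 1.343 in
P − Ia = 6.510 − 1.343 = 423169/81900 ≈ 5.167 in (> 0, runoff occurs)
Q: (423169/81900)² ÷ (973169/81900) = 179072002561/79702541100 in (≈ 2.247 in)

Q = 179072002561/79702541100 in ≈ 2.247 in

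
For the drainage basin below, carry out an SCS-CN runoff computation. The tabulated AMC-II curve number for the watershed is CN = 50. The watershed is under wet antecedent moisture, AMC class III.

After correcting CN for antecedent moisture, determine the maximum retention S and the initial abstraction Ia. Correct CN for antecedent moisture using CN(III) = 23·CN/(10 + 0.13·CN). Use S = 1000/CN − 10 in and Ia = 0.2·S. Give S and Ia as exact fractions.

S = 100/23 in ≈ 4.348 in; Ia = 20/23 in ≈ 0.870 in

Adjust CN=50 to AMC III: 23·50/(10 + 0.13·50) → 1150 ÷ (33/2) = 2300/33 ≈ 69.697
Retention S: 1000/CN − 10 with CN=69.697 → S = 100/23 ≈ 4.348 in
Initial abstraction Ia = S/5 = (100/23)/5 = 20/23 ≈ 0.870 in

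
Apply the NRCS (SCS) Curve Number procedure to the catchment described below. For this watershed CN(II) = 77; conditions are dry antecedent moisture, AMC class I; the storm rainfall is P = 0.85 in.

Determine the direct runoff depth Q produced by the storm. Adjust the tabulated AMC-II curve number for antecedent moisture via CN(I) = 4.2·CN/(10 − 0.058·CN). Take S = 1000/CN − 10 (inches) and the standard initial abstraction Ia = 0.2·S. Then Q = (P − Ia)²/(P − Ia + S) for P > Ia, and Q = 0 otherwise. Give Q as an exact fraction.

Q = 0 in ≈ 0.000 in

Dry (AMC I): CN(I) = 4.2·77/(10 − 0.058·77) = (1617/5)/(2767/500) = 161700/2767 ≈ 58.439
S = 1000/(161700/2767) − 10 = 11500/1617 in ≈ 7.112 in
Ia = 0.2S: 0.2·7.112 = 1.422 in (exactly 2300/1617)
P = 0.850 ≤ Ia = 1.422 in: entire storm abstracted, Q = 0.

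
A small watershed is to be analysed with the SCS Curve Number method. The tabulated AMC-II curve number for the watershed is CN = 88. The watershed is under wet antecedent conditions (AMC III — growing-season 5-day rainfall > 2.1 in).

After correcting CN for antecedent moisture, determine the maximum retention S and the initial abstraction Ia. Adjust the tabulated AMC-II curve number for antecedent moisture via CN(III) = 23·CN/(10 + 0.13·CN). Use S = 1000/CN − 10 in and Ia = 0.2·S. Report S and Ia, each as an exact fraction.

Wet (AMC III): CN(III) = 23·88/(10 + 0.13·88) = 2024/(536/25) = 6325/67 ≈ 94.403
Retention S: 1000/CN − 10 with CN=94.403 → S = 150/253 ≈ 0.593 in
Initial abstraction Ia = S/5 = (150/253)/5 = 30/253 ≈ 0.119 in

S = 150/253 in ≈ 0.593 in; Ia = 30/253 in ≈ 0.119 in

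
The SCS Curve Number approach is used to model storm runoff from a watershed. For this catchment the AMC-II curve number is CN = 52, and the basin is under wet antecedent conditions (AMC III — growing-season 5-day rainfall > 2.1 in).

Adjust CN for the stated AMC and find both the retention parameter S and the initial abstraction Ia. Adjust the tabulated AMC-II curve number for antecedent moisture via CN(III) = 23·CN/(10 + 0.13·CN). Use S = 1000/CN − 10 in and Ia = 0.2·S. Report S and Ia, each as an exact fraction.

CN(III) from CN(II)=52: (23·52)/(10 + 0.13·52) = 29900/419 ≈ 71.360
S = 1000/(29900/419) − 10 = 1200/299 in ≈ 4.013 in
Ia = 0.2·(1200/299) = 240/299 in ≈ 0.803 in

S = 1200/299 in ≈ 4.013 in; Ia = 240/299 in ≈ 0.803 in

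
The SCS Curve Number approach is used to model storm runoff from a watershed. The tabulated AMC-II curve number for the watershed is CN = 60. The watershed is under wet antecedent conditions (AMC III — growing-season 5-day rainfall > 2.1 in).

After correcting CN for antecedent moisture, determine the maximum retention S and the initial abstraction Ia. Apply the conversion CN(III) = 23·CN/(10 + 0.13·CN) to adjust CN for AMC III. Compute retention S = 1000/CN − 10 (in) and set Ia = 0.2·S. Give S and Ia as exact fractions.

S = 200/69 in ≈ 2.899 in; Ia = 40/69 in ≈ 0.580 in

Wet (AMC III): CN(III) = 23·60/(10 + 0.13·60) = 1380/(89/5) = 6900/89 ≈ 77.528
Retention S: 1000/CN − 10 with CN=77.528 → S = 200/69 ≈ 2.899 in
Initial abstraction Ia = S/5 = (200/69)/5 = 40/69 ≈ 0.580 in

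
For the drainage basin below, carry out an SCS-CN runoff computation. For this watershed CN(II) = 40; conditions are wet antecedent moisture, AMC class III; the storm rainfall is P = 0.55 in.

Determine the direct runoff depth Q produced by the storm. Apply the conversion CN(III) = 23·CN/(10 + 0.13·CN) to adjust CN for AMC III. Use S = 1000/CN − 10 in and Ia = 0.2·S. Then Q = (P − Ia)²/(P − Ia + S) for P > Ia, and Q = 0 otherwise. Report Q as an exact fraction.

Q = 0 in ≈ 0.000 in

Adjust CN=40 to AMC III: 23·40/(10 + 0.13·40) → 920 ÷ (76/5) = 1150/19 ≈ 60.526
Max retention: S = 1000/(1150/19) − 10 = 150/23 in (≈ 6.522 in)
Initial abstraction Ia = S/5 = (150/23)/5 = 30/23 ≈ 1.304 in
P = 0.550 ≤ Ia = 1.304 in: entire storm abstracted, Q = 0.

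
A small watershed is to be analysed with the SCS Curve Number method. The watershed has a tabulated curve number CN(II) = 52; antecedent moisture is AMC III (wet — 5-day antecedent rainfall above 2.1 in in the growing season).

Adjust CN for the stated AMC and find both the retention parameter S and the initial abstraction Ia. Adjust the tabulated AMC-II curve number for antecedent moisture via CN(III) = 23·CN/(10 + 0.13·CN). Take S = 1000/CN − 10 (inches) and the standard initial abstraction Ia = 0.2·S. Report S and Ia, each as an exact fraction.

Adjust CN=52 to AMC III: 23·52/(10 + 0.13·52) → 1196 ÷ (419/25) = 29900/419 ≈ 71.360
Retention S: 1000/CN − 10 with CN=71.360 → S = 1200/299 ≈ 4.013 in
Ia = 0.2·(1200/299) = 240/299 in ≈ 0.803 in

S = 1200/299 in ≈ 4.013 in; Ia = 240/299 in ≈ 0.803 in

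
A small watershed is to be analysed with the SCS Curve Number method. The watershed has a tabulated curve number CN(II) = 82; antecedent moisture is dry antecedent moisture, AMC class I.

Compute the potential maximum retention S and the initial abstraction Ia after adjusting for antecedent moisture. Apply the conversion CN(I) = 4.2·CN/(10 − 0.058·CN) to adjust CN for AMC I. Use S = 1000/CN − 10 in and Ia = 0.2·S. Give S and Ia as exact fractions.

Dry (AMC I): CN(I) = 4.2·82/(10 − 0.058·82) = (1722/5)/(1311/250) = 28700/437 ≈ 65.675
Retention S: 1000/CN − 10 with CN=65.675 → S = 1500/287 ≈ 5.226 in
Initial abstraction Ia = S/5 = (1500/287)/5 = 300/287 ≈ 1.045 in

S = 1500/287 in ≈ 5.226 in; Ia = 300/287 in ≈ 1.045 in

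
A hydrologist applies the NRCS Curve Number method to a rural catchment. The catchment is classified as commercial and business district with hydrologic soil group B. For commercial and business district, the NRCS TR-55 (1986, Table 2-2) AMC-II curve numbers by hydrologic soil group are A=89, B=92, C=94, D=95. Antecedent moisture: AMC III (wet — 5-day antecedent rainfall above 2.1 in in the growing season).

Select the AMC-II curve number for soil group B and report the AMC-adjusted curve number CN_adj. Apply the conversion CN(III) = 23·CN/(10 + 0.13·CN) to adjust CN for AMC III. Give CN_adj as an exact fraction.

NRCS table: commercial and business district, soil group B → CN(II) = 92
Wet (AMC III): CN(III) = 23·92/(10 + 0.13·92) = 2116/(549/25) = 52900/549 ≈ 96.357

CN_adj = 52900/549 ≈ 96.357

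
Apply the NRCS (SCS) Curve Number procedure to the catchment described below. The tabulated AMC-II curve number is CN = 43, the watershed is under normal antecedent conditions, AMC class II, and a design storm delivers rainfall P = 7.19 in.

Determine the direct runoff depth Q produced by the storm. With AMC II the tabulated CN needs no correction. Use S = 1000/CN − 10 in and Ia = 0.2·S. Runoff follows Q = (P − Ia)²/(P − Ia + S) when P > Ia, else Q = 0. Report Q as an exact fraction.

Q = 380913289/329023100 in ≈ 1.158 in

AMC II — tabulated CN = 43 applies directly.
S = 1000/43 − 10 = 570/43 in ≈ 13.256 in
Initial abstraction Ia = S/5 = (570/43)/5 = 114/43 ≈ 2.651 in
Since P=7.190 > Ia=2.651: effective rainfall P−Ia = 19517/4300 in
Runoff Q = (P−Ia)²/(P−Ia+S) = (4.539)²/(4.539+13.256) = 380913289/329023100 ≈ 1.158 in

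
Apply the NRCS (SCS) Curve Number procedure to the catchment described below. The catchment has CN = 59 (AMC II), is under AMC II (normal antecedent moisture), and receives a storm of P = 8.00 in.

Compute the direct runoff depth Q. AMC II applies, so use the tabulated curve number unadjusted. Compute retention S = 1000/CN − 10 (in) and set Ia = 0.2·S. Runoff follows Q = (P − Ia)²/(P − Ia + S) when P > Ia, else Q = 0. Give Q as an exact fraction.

Q = 1521/472 in ≈ 3.222 in

AMC II — tabulated CN = 59 applies directly.
Retention S: 1000/CN − 10 with CN=59.000 → S = 410/59 ≈ 6.949 in
Ia = 0.2·(410/59) = 82/59 in ≈ 1.390 in
Excess rainfall: 8.000 − 1.390 = 6.610 in; P > Ia so Q > 0
Runoff Q = (P−Ia)²/(P−Ia+S) = (6.610)²/(6.610+6.949) = 1521/472 ≈ 3.222 in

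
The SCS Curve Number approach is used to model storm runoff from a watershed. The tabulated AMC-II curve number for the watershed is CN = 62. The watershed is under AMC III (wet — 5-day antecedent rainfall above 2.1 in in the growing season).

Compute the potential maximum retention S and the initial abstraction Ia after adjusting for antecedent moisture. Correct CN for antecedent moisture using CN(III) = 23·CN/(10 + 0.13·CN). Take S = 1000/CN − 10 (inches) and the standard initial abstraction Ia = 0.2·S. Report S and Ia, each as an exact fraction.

CN(III) from CN(II)=62: (23·62)/(10 + 0.13·62) = 71300/903 ≈ 78.959
Retention S: 1000/CN − 10 with CN=78.959 → S = 1900/713 ≈ 2.665 in
Initial abstraction Ia = S/5 = (1900/713)/5 = 380/713 ≈ 0.533 in

S = 1900/713 in ≈ 2.665 in; Ia = 380/713 in ≈ 0.533 in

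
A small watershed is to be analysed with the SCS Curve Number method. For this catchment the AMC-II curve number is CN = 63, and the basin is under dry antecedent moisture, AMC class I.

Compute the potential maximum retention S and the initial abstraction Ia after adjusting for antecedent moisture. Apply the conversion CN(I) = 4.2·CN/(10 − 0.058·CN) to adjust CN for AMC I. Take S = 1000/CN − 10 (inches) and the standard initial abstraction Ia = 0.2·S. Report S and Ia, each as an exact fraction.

S = 18500/1323 in ≈ 13.983 in; Ia = 3700/1323 in ≈ 2.797 in

CN(I) from CN(II)=63: (4.2·63)/(10 − 0.058·63) = 132300/3173 ≈ 41.696
Max retention: S = 1000/(132300/3173) − 10 = 18500/1323 in (≈ 13.983 in)
Ia = 0.2·(18500/1323) = 3700/1323 in ≈ 2.797 in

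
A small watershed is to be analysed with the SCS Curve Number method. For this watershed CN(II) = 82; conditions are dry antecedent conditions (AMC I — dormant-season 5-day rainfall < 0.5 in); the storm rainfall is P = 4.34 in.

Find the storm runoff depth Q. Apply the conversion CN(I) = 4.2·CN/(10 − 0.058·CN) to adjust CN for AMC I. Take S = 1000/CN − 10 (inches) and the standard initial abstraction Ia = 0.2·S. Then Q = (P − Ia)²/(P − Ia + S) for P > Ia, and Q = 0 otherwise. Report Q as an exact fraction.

Q = 2235303841/1754703650 in ≈ 1.274 in

Adjust CN=82 to AMC I: 4.2·82/(10 − 0.058·82) → (1722/5) ÷ (1311/250) = 28700/437 ≈ 65.675
S = 1000/(28700/437) − 10 = 1500/287 in ≈ 5.226 in
Ia = 0.2·(1500/287) = 300/287 in ≈ 1.045 in
Since P=4.340 > Ia=1.045: effective rainfall P−Ia = 47279/14350 in
Runoff Q = (P−Ia)²/(P−Ia+S) = (3.295)²/(3.295+5.226) = 2235303841/1754703650 ≈ 1.274 in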